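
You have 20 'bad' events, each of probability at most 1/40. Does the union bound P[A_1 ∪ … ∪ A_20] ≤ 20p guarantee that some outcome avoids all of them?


Union bound: P[∪_{i=1}^{20} A_i] ≤ Σ_i P[A_i] ≤ 20·p = 20·(1/40) = 1/2.
Numerically: 1/2 ≈ 0.500000.
Is 1/2 < 1? YES.
Since P[∪ A_i] ≤ 1/2 < 1, the complement has P[∩ A_i^c] ≥ 1 − 1/2 = 1/2 > 0, so some outcome avoids every A_i.

20·p = 1/2 ≈ 0.500000; existence CERTIFIED by the union bound.


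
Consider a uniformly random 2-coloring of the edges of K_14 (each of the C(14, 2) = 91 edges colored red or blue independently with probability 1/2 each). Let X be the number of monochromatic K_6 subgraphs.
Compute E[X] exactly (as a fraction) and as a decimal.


Let X = Σ_S X_S over the C(14, 6) = 3003 subsets S of size 6, where X_S = 1 if the K_6 on S is monochromatic.
For a fixed S, the K_6 on S has C(6, 2) = 15 edges. P[all 15 edges red] = (1/2)^15, and likewise for blue, so P[monochromatic] = 2·(1/2)^15 = 2^{1 − 15} = 1/16384.
Summing: E[X] = C(14, 6) · 2^{1 − 15} = 3003 · 1/16384 = 3003/16384.
Numerically: E[X] ≈ 0.18329.

E[X] = C(14,6)·2^(1−C(6,2)) = 3003/16384 ≈ 0.18329.


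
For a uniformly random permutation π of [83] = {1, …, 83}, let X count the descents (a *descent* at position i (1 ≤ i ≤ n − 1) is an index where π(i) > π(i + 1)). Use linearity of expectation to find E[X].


Write X = Σ X_I over i = 1, …, 82, with X_I the indicator of one descent.
There are 82 indicators.
For each fixed i, the pair (π(i), π(i+1)) is a uniformly random ordered pair of distinct values from {1, …, 83}; by symmetry P[π(i) > π(i+1)] = 1/2.
By linearity: E[X] = 82 · (1/2) = (83 − 1) · (1/2) = 41 ≈ 41.000000.

E[X] = 41 = 41.000000.


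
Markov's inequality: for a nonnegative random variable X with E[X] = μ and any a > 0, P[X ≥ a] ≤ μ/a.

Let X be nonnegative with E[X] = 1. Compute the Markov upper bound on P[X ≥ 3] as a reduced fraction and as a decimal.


μ = E[X] = 1, a = 3.
Markov: P[X ≥ 3] ≤ μ/a = (1)/3 = 1/3.
Numerically: ≈ 0.333333.
(Since a = 3 > μ = 1.000000, the bound 1/3 is < 1 and informative.)

P[X ≥ 3] ≤ 1/3 ≈ 0.333333.


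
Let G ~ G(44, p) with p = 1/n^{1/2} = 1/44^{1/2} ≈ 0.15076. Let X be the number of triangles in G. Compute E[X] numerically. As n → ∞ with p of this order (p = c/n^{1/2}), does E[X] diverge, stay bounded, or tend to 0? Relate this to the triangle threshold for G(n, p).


Number of potential triangles: C(44, 3) = 13244.
Each occurs with probability p³ ≈ (0.15076)³ ≈ 3.4262653e-03.
By linearity: E[X] = C(44, 3)·p³ ≈ 13244 · 3.4262653e-03 ≈ 45.37746.
Since α = 1/2 < 1, p = c/n^{1/2} ≫ 1/n is above the triangle threshold p ~ 1/n. Asymptotically E[X] ~ (c³/6)·n^{3(1−α)} = (1³/6)·n^{1.5} → ∞; triangles are abundant w.h.p.

E[X] ≈ 45.37746; in regime p = Θ(1/n^{1/2}) E[X] diverges (above the triangle threshold p ~ 1/n).


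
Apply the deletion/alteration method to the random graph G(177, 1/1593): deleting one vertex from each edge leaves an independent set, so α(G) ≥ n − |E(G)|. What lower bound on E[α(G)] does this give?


E[|E(G)|] = C(177, 2)·p = 15576 · (1/1593) = 88/9.
E[α(G)] ≥ n − E[|E(G)|] = 177 − 88/9 = 1505/9.
Numerically: ≈ 167.222222.
(This is only a lower bound; the true E[α(G)] may be larger.)

E[α(G)] ≥ 1505/9 ≈ 167.222222.


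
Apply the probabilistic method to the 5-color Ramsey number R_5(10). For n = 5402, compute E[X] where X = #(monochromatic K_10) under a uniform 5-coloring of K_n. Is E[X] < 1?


E[X] = C(5402, 10) · 5^{1 − 45} = 5783128765113072203495407534935 · 5^{−44} = 5783128765113072203495407534935/5684341886080801486968994140625.
As a reduced fraction: E[X] = 1156625753022614440699081506987/1136868377216160297393798828125 ≈ 1.017.
Is E[X] < 1? NO.
Since E[X] ≥ 1, the first-moment bound is inconclusive at n = 5402; it does NOT by itself certify R_5(10) > 5402.

E[X] = 1156625753022614440699081506987/1136868377216160297393798828125 ≈ 1.017; E[X] ≥ 1; first-moment method inconclusive here.


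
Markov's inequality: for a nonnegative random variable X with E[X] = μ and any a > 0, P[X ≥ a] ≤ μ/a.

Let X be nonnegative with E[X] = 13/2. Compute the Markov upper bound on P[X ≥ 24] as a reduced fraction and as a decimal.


μ = E[X] = 13/2, a = 24.
Markov: P[X ≥ 24] ≤ μ/a = (13/2)/24 = 13/48.
Numerically: ≈ 0.270833.
(Since a = 24 > μ = 6.500000, the bound 13/48 is < 1 and informative.)

P[X ≥ 24] ≤ 13/48 ≈ 0.270833.


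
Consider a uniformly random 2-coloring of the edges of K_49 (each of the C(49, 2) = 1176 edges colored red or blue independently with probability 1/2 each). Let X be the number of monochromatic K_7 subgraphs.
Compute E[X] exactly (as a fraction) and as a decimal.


Let X = Σ_S X_S over the C(49, 7) = 85900584 subsets S of size 7, where X_S = 1 if the K_7 on S is monochromatic.
For a fixed S, the K_7 on S has C(7, 2) = 21 edges. P[all 21 edges red] = (1/2)^21, and likewise for blue, so P[monochromatic] = 2·(1/2)^21 = 2^{1 − 21} = 1/1048576.
By linearity: E[X] = C(49, 7) · 2^{1 − 21} = 85900584 · 1/1048576 = 10737573/131072.
Numerically: E[X] ≈ 81.921.

E[X] = C(49,7)·2^(1−C(7,2)) = 10737573/131072 ≈ 81.921.


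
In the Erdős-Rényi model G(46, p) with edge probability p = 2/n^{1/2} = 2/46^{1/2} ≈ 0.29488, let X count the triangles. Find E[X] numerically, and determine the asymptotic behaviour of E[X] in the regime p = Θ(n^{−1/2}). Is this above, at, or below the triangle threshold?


Number of potential triangles: C(46, 3) = 15180.
Each occurs with probability p³ ≈ (0.29488)³ ≈ 2.5642079e-02.
By linearity: E[X] = C(46, 3)·p³ ≈ 15180 · 2.5642079e-02 ≈ 389.24676.
Since α = 1/2 < 1, p = c/n^{1/2} ≫ 1/n is above the triangle threshold p ~ 1/n. Asymptotically E[X] ~ (c³/6)·n^{3(1−α)} = (2³/6)·n^{1.5} → ∞; triangles are abundant w.h.p.

E[X] ≈ 389.24676; in regime p = Θ(1/n^{1/2}) E[X] diverges (above the triangle threshold p ~ 1/n).


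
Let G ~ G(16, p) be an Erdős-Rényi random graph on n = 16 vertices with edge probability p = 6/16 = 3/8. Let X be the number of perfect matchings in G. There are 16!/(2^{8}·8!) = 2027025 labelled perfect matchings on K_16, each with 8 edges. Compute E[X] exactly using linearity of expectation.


K_16 has 16!/(2^{8}·8!) = 2027025 labelled perfect matchings.
For each such perfect matching H, let X_H = 1 if all 8 edges of H are present in G. Then P[X_H = 1] = p^{8} = (3/8)^{8} = 6561/16777216.
Summing the indicators: E[X] = Σ_H E[X_H] = 2027025 · p^{8} = 2027025 · 6561/16777216 = 13299311025/16777216.
Numerically: E[X] ≈ 792.7.

E[X] = 2027025 · (3/8)^{8} = 13299311025/16777216 ≈ 792.7.


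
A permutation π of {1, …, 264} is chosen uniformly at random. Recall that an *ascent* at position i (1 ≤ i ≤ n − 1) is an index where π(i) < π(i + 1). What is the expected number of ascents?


Write X = Σ X_I over i = 1, …, 263, with X_I the indicator of one ascent.
There are 263 indicators.
For each fixed i, the pair (π(i), π(i+1)) is a uniformly random ordered pair of distinct values from {1, …, 264}; by symmetry P[π(i) < π(i+1)] = 1/2.
By linearity: E[X] = 263 · (1/2) = (264 − 1) · (1/2) = 263/2 ≈ 131.5000.

E[X] = 263/2 = 131.5000.


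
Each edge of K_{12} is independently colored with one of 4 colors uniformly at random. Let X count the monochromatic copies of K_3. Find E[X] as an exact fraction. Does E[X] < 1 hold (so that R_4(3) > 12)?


E[X] = C(12, 3) · 4^{1 − 3} = 220 · 4^{−2} = 220/16.
As a reduced fraction: E[X] = 55/4 ≈ 13.7500.
Is E[X] < 1? NO.
Since E[X] ≥ 1, the first-moment bound is inconclusive at n = 12; it does NOT by itself certify R_4(3) > 12.

E[X] = 55/4 ≈ 13.7500; E[X] ≥ 1; first-moment method inconclusive here.


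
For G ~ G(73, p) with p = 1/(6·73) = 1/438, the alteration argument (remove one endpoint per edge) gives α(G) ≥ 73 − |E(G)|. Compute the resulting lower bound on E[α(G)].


E[|E(G)|] = C(73, 2)·p = 2628 · (1/438) = 6.
E[α(G)] ≥ n − E[|E(G)|] = 73 − 6 = 67.
Numerically: ≈ 67.000.
(This is only a lower bound; the true E[α(G)] may be larger.)

E[α(G)] ≥ 67 ≈ 67.000.


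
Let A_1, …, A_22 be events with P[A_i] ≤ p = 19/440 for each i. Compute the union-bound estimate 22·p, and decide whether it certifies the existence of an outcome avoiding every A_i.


Union bound: P[∪_{i=1}^{22} A_i] ≤ Σ_i P[A_i] ≤ 22·p = 22·(19/440) = 19/20.
Numerically: 19/20 ≈ 0.9500000.
Is 19/20 < 1? YES.
Since P[∪ A_i] ≤ 19/20 < 1, the complement has P[∩ A_i^c] ≥ 1 − 19/20 = 1/20 > 0, so some outcome avoids every A_i.

22·p = 19/20 ≈ 0.9500000; existence CERTIFIED by the union bound.


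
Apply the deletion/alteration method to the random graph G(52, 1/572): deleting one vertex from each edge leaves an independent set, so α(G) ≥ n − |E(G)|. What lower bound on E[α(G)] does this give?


E[|E(G)|] = C(52, 2)·p = 1326 · (1/572) = 51/22.
E[α(G)] ≥ n − E[|E(G)|] = 52 − 51/22 = 1093/22.
Numerically: ≈ 49.682.
(This is only a lower bound; the true E[α(G)] may be larger.)

E[α(G)] ≥ 1093/22 ≈ 49.682.


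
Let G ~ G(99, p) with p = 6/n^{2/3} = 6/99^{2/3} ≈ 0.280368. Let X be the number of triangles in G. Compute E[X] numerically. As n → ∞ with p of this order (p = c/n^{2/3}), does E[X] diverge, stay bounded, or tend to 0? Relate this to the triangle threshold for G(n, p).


Number of potential triangles: C(99, 3) = 156849.
Each occurs with probability p³ ≈ (0.280368)³ ≈ 2.20385675e-02.
By linearity: E[X] = C(99, 3)·p³ ≈ 156849 · 2.20385675e-02 ≈ 3456.727273.
Since α = 2/3 < 1, p = c/n^{2/3} ≫ 1/n is above the triangle threshold p ~ 1/n. Asymptotically E[X] ~ (c³/6)·n^{3(1−α)} = (6³/6)·n^{1} → ∞; triangles are abundant w.h.p.

E[X] ≈ 3456.727273; in regime p = Θ(1/n^{2/3}) E[X] diverges (above the triangle threshold p ~ 1/n).


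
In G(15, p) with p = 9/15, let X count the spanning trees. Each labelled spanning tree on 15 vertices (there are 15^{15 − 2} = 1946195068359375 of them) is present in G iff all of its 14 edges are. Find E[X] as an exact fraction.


K_15 has 15^{15 − 2} = 1946195068359375 labelled spanning trees.
For each such spanning tree H, let X_H = 1 if all 14 edges of H are present in G. Then P[X_H = 1] = p^{14} = (3/5)^{14} = 4782969/6103515625.
By linearity: E[X] = Σ_H E[X_H] = 1946195068359375 · p^{14} = 1946195068359375 · 4782969/6103515625 = 7625597484987/5.
Numerically: E[X] ≈ 1.525e+12.

E[X] = 1946195068359375 · (3/5)^{14} = 7625597484987/5 ≈ 1.525e+12.


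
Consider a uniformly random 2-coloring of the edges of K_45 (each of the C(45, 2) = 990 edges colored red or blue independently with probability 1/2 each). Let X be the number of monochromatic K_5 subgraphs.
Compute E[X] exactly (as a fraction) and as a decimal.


Let X = Σ_S X_S over the C(45, 5) = 1221759 subsets S of size 5, where X_S = 1 if the K_5 on S is monochromatic.
For a fixed S, the K_5 on S has C(5, 2) = 10 edges. P[all 10 edges red] = (1/2)^10, and likewise for blue, so P[monochromatic] = 2·(1/2)^10 = 2^{1 − 10} = 1/512.
Summing: E[X] = C(45, 5) · 2^{1 − 10} = 1221759 · 1/512 = 1221759/512.
Numerically: E[X] ≈ 2386.248047.

E[X] = C(45,5)·2^(1−C(5,2)) = 1221759/512 ≈ 2386.248047.


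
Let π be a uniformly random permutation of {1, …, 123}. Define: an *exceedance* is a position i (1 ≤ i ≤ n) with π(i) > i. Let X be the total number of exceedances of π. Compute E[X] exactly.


Write X = Σ_{i=1}^{123} X_i, where X_i = 1_{π(i) > i}.
For each fixed i, π(i) is uniform over {1, …, 123} (marginal of a uniform permutation), so P[π(i) > i] = (n − i)/n. Summing: Σ_{i=1}^{123} (n − i)/n = (0 + 1 + … + 122)/123 = 123(123 − 1)/(2·123) = (123 − 1)/2.
Hence E[X] = Σ_{i=1}^{123} (123 − i)/123 = 61 ≈ 61.00000.

E[X] = 61 = 61.00000.


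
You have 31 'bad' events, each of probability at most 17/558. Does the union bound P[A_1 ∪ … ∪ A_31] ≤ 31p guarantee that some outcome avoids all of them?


Union bound: P[∪_{i=1}^{31} A_i] ≤ Σ_i P[A_i] ≤ 31·p = 31·(17/558) = 17/18.
Numerically: 17/18 ≈ 0.9444.
Is 17/18 < 1? YES.
Since P[∪ A_i] ≤ 17/18 < 1, the complement has P[∩ A_i^c] ≥ 1 − 17/18 = 1/18 > 0, so some outcome avoids every A_i.

31·p = 17/18 ≈ 0.9444; existence CERTIFIED by the union bound.


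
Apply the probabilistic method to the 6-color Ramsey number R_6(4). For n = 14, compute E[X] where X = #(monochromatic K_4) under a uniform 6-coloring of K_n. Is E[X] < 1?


E[X] = C(14, 4) · 6^{1 − 6} = 1001 · 6^{−5} = 1001/7776.
As a reduced fraction: E[X] = 1001/7776 ≈ 0.129.
Is E[X] < 1? YES.
Since E[X] < 1, there exists a 6-coloring of K_{14} with no monochromatic K_4; hence R_6(4) > 14.

E[X] = 1001/7776 ≈ 0.129; E[X] < 1, so R_6(4) > 14.


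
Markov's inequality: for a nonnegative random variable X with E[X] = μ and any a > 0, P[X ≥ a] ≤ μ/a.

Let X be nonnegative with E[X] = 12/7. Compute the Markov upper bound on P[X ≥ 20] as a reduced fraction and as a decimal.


μ = E[X] = 12/7, a = 20.
Markov: P[X ≥ 20] ≤ μ/a = (12/7)/20 = 3/35.
Numerically: ≈ 0.0857.
(Since a = 20 > μ = 1.7143, the bound 3/35 is < 1 and informative.)

P[X ≥ 20] ≤ 3/35 ≈ 0.0857.


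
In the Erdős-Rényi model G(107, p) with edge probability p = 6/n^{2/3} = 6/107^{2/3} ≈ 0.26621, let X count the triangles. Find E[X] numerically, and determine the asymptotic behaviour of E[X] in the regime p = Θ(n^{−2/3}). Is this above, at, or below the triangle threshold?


Number of potential triangles: C(107, 3) = 198485.
Each occurs with probability p³ ≈ (0.26621)³ ≈ 1.8866277e-02.
By linearity: E[X] = C(107, 3)·p³ ≈ 198485 · 1.8866277e-02 ≈ 3744.67290.
Since α = 2/3 < 1, p = c/n^{2/3} ≫ 1/n is above the triangle threshold p ~ 1/n. Asymptotically E[X] ~ (c³/6)·n^{3(1−α)} = (6³/6)·n^{1} → ∞; triangles are abundant w.h.p.

E[X] ≈ 3744.67290; in regime p = Θ(1/n^{2/3}) E[X] diverges (above the triangle threshold p ~ 1/n).


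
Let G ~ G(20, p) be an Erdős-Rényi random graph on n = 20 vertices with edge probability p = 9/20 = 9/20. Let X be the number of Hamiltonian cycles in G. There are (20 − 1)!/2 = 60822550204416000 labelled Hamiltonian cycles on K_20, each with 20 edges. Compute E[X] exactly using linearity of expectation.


K_20 has (20 − 1)!/2 = 60822550204416000 labelled Hamiltonian cycles.
For each such Hamiltonian cycle H, let X_H = 1 if all 20 edges of H are present in G. Then P[X_H = 1] = p^{20} = (9/20)^{20} = 12157665459056928801/104857600000000000000000000.
Summing the indicators: E[X] = Σ_H E[X_H] = 60822550204416000 · p^{20} = 60822550204416000 · 12157665459056928801/104857600000000000000000000 = 180532279724605553545860280221/25600000000000000000.
Numerically: E[X] ≈ 7.05204e+09.

E[X] = 60822550204416000 · (9/20)^{20} = 180532279724605553545860280221/25600000000000000000 ≈ 7.05204e+09.


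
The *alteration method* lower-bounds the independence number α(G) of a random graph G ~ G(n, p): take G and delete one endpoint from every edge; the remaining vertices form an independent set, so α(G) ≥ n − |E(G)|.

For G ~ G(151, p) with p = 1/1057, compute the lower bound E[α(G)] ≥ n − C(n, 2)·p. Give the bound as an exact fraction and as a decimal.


E[|E(G)|] = C(151, 2)·p = 11325 · (1/1057) = 75/7.
E[α(G)] ≥ n − E[|E(G)|] = 151 − 75/7 = 982/7.
Numerically: ≈ 140.286.
(This is only a lower bound; the true E[α(G)] may be larger.)

E[α(G)] ≥ 982/7 ≈ 140.286.


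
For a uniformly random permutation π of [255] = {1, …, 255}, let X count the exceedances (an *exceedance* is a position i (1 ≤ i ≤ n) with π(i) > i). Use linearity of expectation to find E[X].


Write X = Σ_{i=1}^{255} X_i, where X_i = 1_{π(i) > i}.
For each fixed i, π(i) is uniform over {1, …, 255} (marginal of a uniform permutation), so P[π(i) > i] = (n − i)/n. Summing: Σ_{i=1}^{255} (n − i)/n = (0 + 1 + … + 254)/255 = 255(255 − 1)/(2·255) = (255 − 1)/2.
Hence E[X] = Σ_{i=1}^{255} (255 − i)/255 = 127 ≈ 127.000000.

E[X] = 127 = 127.000000.


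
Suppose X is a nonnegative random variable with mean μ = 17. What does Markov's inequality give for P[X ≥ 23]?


μ = E[X] = 17, a = 23.
Markov: P[X ≥ 23] ≤ μ/a = (17)/23 = 17/23.
Numerically: ≈ 0.739.
(Since a = 23 > μ = 17.000, the bound 17/23 is < 1 and informative.)

P[X ≥ 23] ≤ 17/23 ≈ 0.739.


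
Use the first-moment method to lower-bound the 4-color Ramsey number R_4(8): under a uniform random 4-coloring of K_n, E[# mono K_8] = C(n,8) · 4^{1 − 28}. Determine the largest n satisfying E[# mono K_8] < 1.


We need C(n, 8) · 4^{1 − 28} < 1, i.e. C(n, 8) < 4^{28 − 1} = 18014398509481984.
Check values of n near the boundary:
  n = 407: C(407, 8) = 17424959239309050; 17424959239309050 < 18014398509481984? YES
  n = 408: C(408, 8) = 17773458424095231; 17773458424095231 < 18014398509481984? YES
  n = 409: C(409, 8) = 18128041135797879; 18128041135797879 < 18014398509481984? NO
The largest n with C(n, 8) < 18014398509481984 is n = 408 (where E[X] = 17773458424095231/18014398509481984 ≈ 0.98663). Hence R_4(8) > 408, i.e. R_4(8) ≥ 409.

Largest n = 408; hence R_4(8) > 408.


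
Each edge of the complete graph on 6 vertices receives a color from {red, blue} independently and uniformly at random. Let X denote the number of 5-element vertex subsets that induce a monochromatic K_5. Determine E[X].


Let X = Σ_S X_S over the C(6, 5) = 6 subsets S of size 5, where X_S = 1 if the K_5 on S is monochromatic.
For a fixed S, the K_5 on S has C(5, 2) = 10 edges. P[all 10 edges red] = (1/2)^10, and likewise for blue, so P[monochromatic] = 2·(1/2)^10 = 2^{1 − 10} = 1/512.
By linearity: E[X] = C(6, 5) · 2^{1 − 10} = 6 · 1/512 = 3/256.
Numerically: E[X] ≈ 0.01172.

E[X] = C(6,5)·2^(1−C(5,2)) = 3/256 ≈ 0.01172.


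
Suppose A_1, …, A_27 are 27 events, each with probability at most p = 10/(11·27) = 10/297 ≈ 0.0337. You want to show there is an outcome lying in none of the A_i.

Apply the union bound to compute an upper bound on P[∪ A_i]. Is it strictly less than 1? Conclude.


Union bound: P[∪_{i=1}^{27} A_i] ≤ Σ_i P[A_i] ≤ 27·p = 27·(10/297) = 10/11.
Numerically: 10/11 ≈ 0.9091.
Is 10/11 < 1? YES.
Since P[∪ A_i] ≤ 10/11 < 1, the complement has P[∩ A_i^c] ≥ 1 − 10/11 = 1/11 > 0, so some outcome avoids every A_i.

27·p = 10/11 ≈ 0.9091; existence CERTIFIED by the union bound.


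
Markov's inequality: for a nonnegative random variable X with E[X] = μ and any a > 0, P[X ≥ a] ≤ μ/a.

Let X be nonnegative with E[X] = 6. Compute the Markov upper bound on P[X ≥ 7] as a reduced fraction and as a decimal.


μ = E[X] = 6, a = 7.
Markov: P[X ≥ 7] ≤ μ/a = (6)/7 = 6/7.
Numerically: ≈ 0.857143.
(Since a = 7 > μ = 6.000000, the bound 6/7 is < 1 and informative.)

P[X ≥ 7] ≤ 6/7 ≈ 0.857143.


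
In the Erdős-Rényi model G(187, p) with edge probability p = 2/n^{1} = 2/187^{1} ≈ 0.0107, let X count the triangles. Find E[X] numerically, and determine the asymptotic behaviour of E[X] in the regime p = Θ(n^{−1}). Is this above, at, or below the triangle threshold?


Number of potential triangles: C(187, 3) = 1072445.
Each occurs with probability p³ ≈ (0.0107)³ ≈ 1.22339e-06.
By linearity: E[X] = C(187, 3)·p³ ≈ 1072445 · 1.22339e-06 ≈ 1.312.
Here α = 1, so p = 2/n is exactly at the triangle threshold p ~ 1/n. Asymptotically E[X] → c³/6 = 2³/6 = 4/3 ≈ 1.333, a bounded constant. In this regime the triangle count is asymptotically Poisson(c³/6).

E[X] ≈ 1.312; in regime p = Θ(1/n^{1}) E[X] stays bounded (at the triangle threshold p ~ 1/n).


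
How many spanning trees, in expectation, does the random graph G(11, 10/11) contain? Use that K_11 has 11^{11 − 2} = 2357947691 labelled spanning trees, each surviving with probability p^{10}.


K_11 has 11^{11 − 2} = 2357947691 labelled spanning trees.
For each such spanning tree H, let X_H = 1 if all 10 edges of H are present in G. Then P[X_H = 1] = p^{10} = (10/11)^{10} = 10000000000/25937424601.
By linearity: E[X] = Σ_H E[X_H] = 2357947691 · p^{10} = 2357947691 · 10000000000/25937424601 = 10000000000/11.
Numerically: E[X] ≈ 9.09091e+08.

E[X] = 2357947691 · (10/11)^{10} = 10000000000/11 ≈ 9.09091e+08.


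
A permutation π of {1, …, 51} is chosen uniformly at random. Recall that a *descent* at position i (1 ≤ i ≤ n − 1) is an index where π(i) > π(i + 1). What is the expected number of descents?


Write X = Σ X_I over i = 1, …, 50, with X_I the indicator of one descent.
There are 50 indicators.
For each fixed i, the pair (π(i), π(i+1)) is a uniformly random ordered pair of distinct values from {1, …, 51}; by symmetry P[π(i) > π(i+1)] = 1/2.
By linearity: E[X] = 50 · (1/2) = (51 − 1) · (1/2) = 25 ≈ 25.000.

E[X] = 25 = 25.000.


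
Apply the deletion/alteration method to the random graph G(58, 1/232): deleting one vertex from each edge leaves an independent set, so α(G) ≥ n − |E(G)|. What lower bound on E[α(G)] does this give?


E[|E(G)|] = C(58, 2)·p = 1653 · (1/232) = 57/8.
E[α(G)] ≥ n − E[|E(G)|] = 58 − 57/8 = 407/8.
Numerically: ≈ 50.875.
(This is only a lower bound; the true E[α(G)] may be larger.)

E[α(G)] ≥ 407/8 ≈ 50.875.


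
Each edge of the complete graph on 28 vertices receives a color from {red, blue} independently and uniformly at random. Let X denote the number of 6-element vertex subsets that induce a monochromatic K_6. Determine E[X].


Let X = Σ_S X_S over the C(28, 6) = 376740 subsets S of size 6, where X_S = 1 if the K_6 on S is monochromatic.
For a fixed S, the K_6 on S has C(6, 2) = 15 edges. P[all 15 edges red] = (1/2)^15, and likewise for blue, so P[monochromatic] = 2·(1/2)^15 = 2^{1 − 15} = 1/16384.
By linearity: E[X] = C(28, 6) · 2^{1 − 15} = 376740 · 1/16384 = 94185/4096.
Numerically: E[X] ≈ 22.9944.

E[X] = C(28,6)·2^(1−C(6,2)) = 94185/4096 ≈ 22.9944.


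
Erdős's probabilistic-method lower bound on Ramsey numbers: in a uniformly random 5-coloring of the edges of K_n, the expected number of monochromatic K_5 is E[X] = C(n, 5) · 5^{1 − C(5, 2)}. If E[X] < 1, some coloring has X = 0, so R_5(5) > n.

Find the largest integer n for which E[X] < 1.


We need C(n, 5) · 5^{1 − 10} < 1, i.e. C(n, 5) < 5^{10 − 1} = 1953125.
Check values of n near the boundary:
  n = 46: C(46, 5) = 1370754; 1370754 < 1953125? YES
  n = 47: C(47, 5) = 1533939; 1533939 < 1953125? YES
  n = 48: C(48, 5) = 1712304; 1712304 < 1953125? YES
  n = 49: C(49, 5) = 1906884; 1906884 < 1953125? YES
  n = 50: C(50, 5) = 2118760; 2118760 < 1953125? NO
  n = 51: C(51, 5) = 2349060; 2349060 < 1953125? NO
  n = 52: C(52, 5) = 2598960; 2598960 < 1953125? NO
The largest n with C(n, 5) < 1953125 is n = 49 (where E[X] = 1906884/1953125 ≈ 0.976). Hence R_5(5) > 49, i.e. R_5(5) ≥ 50.

Largest n = 49; hence R_5(5) > 49.


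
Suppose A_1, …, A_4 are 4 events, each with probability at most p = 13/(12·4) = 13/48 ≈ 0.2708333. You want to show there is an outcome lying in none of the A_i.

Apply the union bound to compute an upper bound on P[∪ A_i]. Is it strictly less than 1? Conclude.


Union bound: P[∪_{i=1}^{4} A_i] ≤ Σ_i P[A_i] ≤ 4·p = 4·(13/48) = 13/12.
Numerically: 13/12 ≈ 1.0833333.
Is 13/12 < 1? NO.
Since the bound 13/12 is ≥ 1, the union bound is uninformative here; it does NOT by itself certify existence.

4·p = 13/12 ≈ 1.0833333; existence NOT certified by the union bound.


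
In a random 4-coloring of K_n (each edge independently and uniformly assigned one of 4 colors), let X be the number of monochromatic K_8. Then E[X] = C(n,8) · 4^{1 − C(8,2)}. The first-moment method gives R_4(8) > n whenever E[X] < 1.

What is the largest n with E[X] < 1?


We need C(n, 8) · 4^{1 − 28} < 1, i.e. C(n, 8) < 4^{28 − 1} = 18014398509481984.
Check values of n near the boundary:
  n = 406: C(406, 8) = 17082453897995850; 17082453897995850 < 18014398509481984? YES
  n = 407: C(407, 8) = 17424959239309050; 17424959239309050 < 18014398509481984? YES
  n = 408: C(408, 8) = 17773458424095231; 17773458424095231 < 18014398509481984? YES
  n = 409: C(409, 8) = 18128041135797879; 18128041135797879 < 18014398509481984? NO
  n = 410: C(410, 8) = 18488798173326195; 18488798173326195 < 18014398509481984? NO
The largest n with C(n, 8) < 18014398509481984 is n = 408 (where E[X] = 17773458424095231/18014398509481984 ≈ 0.9866). Hence R_4(8) > 408, i.e. R_4(8) ≥ 409.

Largest n = 408; hence R_4(8) > 408.


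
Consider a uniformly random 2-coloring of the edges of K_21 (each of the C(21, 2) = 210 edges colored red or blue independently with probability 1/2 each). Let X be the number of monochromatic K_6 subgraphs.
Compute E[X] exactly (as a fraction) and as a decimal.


Let X = Σ_S X_S over the C(21, 6) = 54264 subsets S of size 6, where X_S = 1 if the K_6 on S is monochromatic.
For a fixed S, the K_6 on S has C(6, 2) = 15 edges. P[all 15 edges red] = (1/2)^15, and likewise for blue, so P[monochromatic] = 2·(1/2)^15 = 2^{1 − 15} = 1/16384.
By linearity of expectation: E[X] = C(21, 6) · 2^{1 − 15} = 54264 · 1/16384 = 6783/2048.
Numerically: E[X] ≈ 3.3120.

E[X] = C(21,6)·2^(1−C(6,2)) = 6783/2048 ≈ 3.3120.


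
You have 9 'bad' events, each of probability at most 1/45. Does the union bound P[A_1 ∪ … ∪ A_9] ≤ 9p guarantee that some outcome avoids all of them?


Union bound: P[∪_{i=1}^{9} A_i] ≤ Σ_i P[A_i] ≤ 9·p = 9·(1/45) = 1/5.
Numerically: 1/5 ≈ 0.2000000.
Is 1/5 < 1? YES.
Since P[∪ A_i] ≤ 1/5 < 1, the complement has P[∩ A_i^c] ≥ 1 − 1/5 = 4/5 > 0, so some outcome avoids every A_i.

9·p = 1/5 ≈ 0.2000000; existence CERTIFIED by the union bound.


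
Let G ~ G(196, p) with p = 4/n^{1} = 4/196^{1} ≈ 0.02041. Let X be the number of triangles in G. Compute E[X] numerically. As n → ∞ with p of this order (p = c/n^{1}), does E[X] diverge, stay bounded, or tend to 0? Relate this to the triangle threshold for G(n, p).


Number of potential triangles: C(196, 3) = 1235780.
Each occurs with probability p³ ≈ (0.02041)³ ≈ 8.499860e-06.
By linearity: E[X] = C(196, 3)·p³ ≈ 1235780 · 8.499860e-06 ≈ 10.5040.
Here α = 1, so p = 4/n is exactly at the triangle threshold p ~ 1/n. Asymptotically E[X] → c³/6 = 4³/6 = 32/3 ≈ 10.6667, a bounded constant. In this regime the triangle count is asymptotically Poisson(c³/6).

E[X] ≈ 10.5040; in regime p = Θ(1/n^{1}) E[X] stays bounded (at the triangle threshold p ~ 1/n).


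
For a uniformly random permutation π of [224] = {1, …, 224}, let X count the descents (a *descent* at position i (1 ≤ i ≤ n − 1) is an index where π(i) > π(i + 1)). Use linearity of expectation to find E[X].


Write X = Σ X_I over i = 1, …, 223, with X_I the indicator of one descent.
There are 223 indicators.
For each fixed i, the pair (π(i), π(i+1)) is a uniformly random ordered pair of distinct values from {1, …, 224}; by symmetry P[π(i) > π(i+1)] = 1/2.
By linearity: E[X] = 223 · (1/2) = (224 − 1) · (1/2) = 223/2 ≈ 111.500000.

E[X] = 223/2 = 111.500000.


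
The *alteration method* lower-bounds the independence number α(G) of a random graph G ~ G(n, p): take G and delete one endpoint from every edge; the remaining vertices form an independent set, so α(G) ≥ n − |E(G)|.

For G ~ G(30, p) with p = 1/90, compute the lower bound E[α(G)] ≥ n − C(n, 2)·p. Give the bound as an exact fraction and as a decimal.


E[|E(G)|] = C(30, 2)·p = 435 · (1/90) = 29/6.
E[α(G)] ≥ n − E[|E(G)|] = 30 − 29/6 = 151/6.
Numerically: ≈ 25.1667.
(This is only a lower bound; the true E[α(G)] may be larger.)

E[α(G)] ≥ 151/6 ≈ 25.1667.


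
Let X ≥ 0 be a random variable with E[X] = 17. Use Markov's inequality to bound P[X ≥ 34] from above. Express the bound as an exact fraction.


μ = E[X] = 17, a = 34.
Markov: P[X ≥ 34] ≤ μ/a = (17)/34 = 1/2.
Numerically: ≈ 0.50000.
(Since a = 34 > μ = 17.00000, the bound 1/2 is < 1 and informative.)

P[X ≥ 34] ≤ 1/2 ≈ 0.50000.


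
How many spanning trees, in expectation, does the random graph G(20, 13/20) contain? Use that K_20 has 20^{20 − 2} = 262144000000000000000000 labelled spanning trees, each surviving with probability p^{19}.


K_20 has 20^{20 − 2} = 262144000000000000000000 labelled spanning trees.
For each such spanning tree H, let X_H = 1 if all 19 edges of H are present in G. Then P[X_H = 1] = p^{19} = (13/20)^{19} = 1461920290375446110677/5242880000000000000000000.
By linearity of expectation: E[X] = Σ_H E[X_H] = 262144000000000000000000 · p^{19} = 262144000000000000000000 · 1461920290375446110677/5242880000000000000000000 = 1461920290375446110677/20.
Numerically: E[X] ≈ 7.3096e+19.

E[X] = 262144000000000000000000 · (13/20)^{19} = 1461920290375446110677/20 ≈ 7.3096e+19.


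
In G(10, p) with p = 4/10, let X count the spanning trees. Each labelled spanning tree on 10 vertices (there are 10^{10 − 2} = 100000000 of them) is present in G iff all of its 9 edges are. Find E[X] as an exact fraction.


K_10 has 10^{10 − 2} = 100000000 labelled spanning trees.
For each such spanning tree H, let X_H = 1 if all 9 edges of H are present in G. Then P[X_H = 1] = p^{9} = (2/5)^{9} = 512/1953125.
By linearity: E[X] = Σ_H E[X_H] = 100000000 · p^{9} = 100000000 · 512/1953125 = 131072/5.
Numerically: E[X] ≈ 2.621e+04.

E[X] = 100000000 · (2/5)^{9} = 131072/5 ≈ 2.621e+04.


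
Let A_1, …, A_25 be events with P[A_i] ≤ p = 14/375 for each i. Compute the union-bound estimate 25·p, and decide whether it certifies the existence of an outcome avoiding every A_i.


Union bound: P[∪_{i=1}^{25} A_i] ≤ Σ_i P[A_i] ≤ 25·p = 25·(14/375) = 14/15.
Numerically: 14/15 ≈ 0.933.
Is 14/15 < 1? YES.
Since P[∪ A_i] ≤ 14/15 < 1, the complement has P[∩ A_i^c] ≥ 1 − 14/15 = 1/15 > 0, so some outcome avoids every A_i.

25·p = 14/15 ≈ 0.933; existence CERTIFIED by the union bound.


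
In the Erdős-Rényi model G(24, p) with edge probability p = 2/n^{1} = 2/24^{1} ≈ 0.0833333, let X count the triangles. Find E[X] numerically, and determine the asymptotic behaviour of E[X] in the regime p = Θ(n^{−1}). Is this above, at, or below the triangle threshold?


Number of potential triangles: C(24, 3) = 2024.
Each occurs with probability p³ ≈ (0.0833333)³ ≈ 5.78703704e-04.
By linearity: E[X] = C(24, 3)·p³ ≈ 2024 · 5.78703704e-04 ≈ 1.171296.
Here α = 1, so p = 2/n is exactly at the triangle threshold p ~ 1/n. Asymptotically E[X] → c³/6 = 2³/6 = 4/3 ≈ 1.333333, a bounded constant. In this regime the triangle count is asymptotically Poisson(c³/6).

E[X] ≈ 1.171296; in regime p = Θ(1/n^{1}) E[X] stays bounded (at the triangle threshold p ~ 1/n).


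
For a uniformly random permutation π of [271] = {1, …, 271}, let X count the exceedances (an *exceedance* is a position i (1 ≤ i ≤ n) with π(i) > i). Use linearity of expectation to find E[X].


Write X = Σ_{i=1}^{271} X_i, where X_i = 1_{π(i) > i}.
For each fixed i, π(i) is uniform over {1, …, 271} (marginal of a uniform permutation), so P[π(i) > i] = (n − i)/n. Summing: Σ_{i=1}^{271} (n − i)/n = (0 + 1 + … + 270)/271 = 271(271 − 1)/(2·271) = (271 − 1)/2.
Hence E[X] = Σ_{i=1}^{271} (271 − i)/271 = 135 ≈ 135.0000.

E[X] = 135 = 135.0000.


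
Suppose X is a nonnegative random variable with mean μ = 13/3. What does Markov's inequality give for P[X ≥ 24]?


μ = E[X] = 13/3, a = 24.
Markov: P[X ≥ 24] ≤ μ/a = (13/3)/24 = 13/72.
Numerically: ≈ 0.18056.
(Since a = 24 > μ = 4.33333, the bound 13/72 is < 1 and informative.)

P[X ≥ 24] ≤ 13/72 ≈ 0.18056.


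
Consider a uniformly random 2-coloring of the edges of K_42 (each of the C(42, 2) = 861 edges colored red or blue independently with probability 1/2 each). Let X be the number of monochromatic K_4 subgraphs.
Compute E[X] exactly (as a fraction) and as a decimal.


Let X = Σ_S X_S over the C(42, 4) = 111930 subsets S of size 4, where X_S = 1 if the K_4 on S is monochromatic.
For a fixed S, the K_4 on S has C(4, 2) = 6 edges. P[all 6 edges red] = (1/2)^6, and likewise for blue, so P[monochromatic] = 2·(1/2)^6 = 2^{1 − 6} = 1/32.
By linearity: E[X] = C(42, 4) · 2^{1 − 6} = 111930 · 1/32 = 55965/16.
Numerically: E[X] ≈ 3497.812500.

E[X] = C(42,4)·2^(1−C(4,2)) = 55965/16 ≈ 3497.812500.


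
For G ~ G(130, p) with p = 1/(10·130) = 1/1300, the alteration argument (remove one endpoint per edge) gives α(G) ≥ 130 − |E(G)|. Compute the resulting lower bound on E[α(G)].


E[|E(G)|] = C(130, 2)·p = 8385 · (1/1300) = 129/20.
E[α(G)] ≥ n − E[|E(G)|] = 130 − 129/20 = 2471/20.
Numerically: ≈ 123.5500.
(This is only a lower bound; the true E[α(G)] may be larger.)

E[α(G)] ≥ 2471/20 ≈ 123.5500.


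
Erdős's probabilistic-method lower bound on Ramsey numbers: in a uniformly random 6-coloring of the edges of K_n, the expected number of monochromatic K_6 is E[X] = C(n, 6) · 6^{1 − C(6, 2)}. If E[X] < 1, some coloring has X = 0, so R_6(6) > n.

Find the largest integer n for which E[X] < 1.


We need C(n, 6) · 6^{1 − 15} < 1, i.e. C(n, 6) < 6^{15 − 1} = 78364164096.
Check values of n near the boundary:
  n = 196: C(196, 6) = 72887293024; 72887293024 < 78364164096? YES
  n = 197: C(197, 6) = 75176946208; 75176946208 < 78364164096? YES
  n = 198: C(198, 6) = 77526225777; 77526225777 < 78364164096? YES
  n = 199: C(199, 6) = 79936367511; 79936367511 < 78364164096? NO
  n = 200: C(200, 6) = 82408626300; 82408626300 < 78364164096? NO
The largest n with C(n, 6) < 78364164096 is n = 198 (where E[X] = 25842075259/26121388032 ≈ 0.9893071). Hence R_6(6) > 198, i.e. R_6(6) ≥ 199.

Largest n = 198; hence R_6(6) > 198.


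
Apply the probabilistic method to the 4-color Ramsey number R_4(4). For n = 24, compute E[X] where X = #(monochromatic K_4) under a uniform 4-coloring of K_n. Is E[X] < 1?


E[X] = C(24, 4) · 4^{1 − 6} = 10626 · 4^{−5} = 10626/1024.
As a reduced fraction: E[X] = 5313/512 ≈ 10.376953.
Is E[X] < 1? NO.
Since E[X] ≥ 1, the first-moment bound is inconclusive at n = 24; it does NOT by itself certify R_4(4) > 24.

E[X] = 5313/512 ≈ 10.376953; E[X] ≥ 1; first-moment method inconclusive here.


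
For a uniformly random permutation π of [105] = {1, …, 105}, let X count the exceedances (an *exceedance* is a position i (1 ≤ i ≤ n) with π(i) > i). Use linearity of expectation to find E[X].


Write X = Σ_{i=1}^{105} X_i, where X_i = 1_{π(i) > i}.
For each fixed i, π(i) is uniform over {1, …, 105} (marginal of a uniform permutation), so P[π(i) > i] = (n − i)/n. Summing: Σ_{i=1}^{105} (n − i)/n = (0 + 1 + … + 104)/105 = 105(105 − 1)/(2·105) = (105 − 1)/2.
Hence E[X] = Σ_{i=1}^{105} (105 − i)/105 = 52 ≈ 52.0000.

E[X] = 52 = 52.0000.


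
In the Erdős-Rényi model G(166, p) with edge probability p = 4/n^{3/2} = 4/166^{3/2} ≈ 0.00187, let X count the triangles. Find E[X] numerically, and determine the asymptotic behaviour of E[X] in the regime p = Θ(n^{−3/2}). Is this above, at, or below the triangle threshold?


Number of potential triangles: C(166, 3) = 748660.
Each occurs with probability p³ ≈ (0.00187)³ ≈ 6.54174e-09.
By linearity: E[X] = C(166, 3)·p³ ≈ 748660 · 6.54174e-09 ≈ 0.005.
Since α = 3/2 > 1, p = c/n^{3/2} = o(1/n) is below the triangle threshold p ~ 1/n. Asymptotically E[X] ~ (c³/6)·n^{3(1−α)} = (4³/6)·n^{-1.5} → 0, so by Markov's inequality G has no triangles w.h.p.

E[X] ≈ 0.005; in regime p = Θ(1/n^{3/2}) E[X] tends to 0 (below the triangle threshold p ~ 1/n).


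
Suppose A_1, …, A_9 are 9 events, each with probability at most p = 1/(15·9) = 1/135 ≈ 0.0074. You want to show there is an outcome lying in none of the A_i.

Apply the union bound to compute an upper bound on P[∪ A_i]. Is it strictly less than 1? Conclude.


Union bound: P[∪_{i=1}^{9} A_i] ≤ Σ_i P[A_i] ≤ 9·p = 9·(1/135) = 1/15.
Numerically: 1/15 ≈ 0.0667.
Is 1/15 < 1? YES.
Since P[∪ A_i] ≤ 1/15 < 1, the complement has P[∩ A_i^c] ≥ 1 − 1/15 = 14/15 > 0, so some outcome avoids every A_i.

9·p = 1/15 ≈ 0.0667; existence CERTIFIED by the union bound.


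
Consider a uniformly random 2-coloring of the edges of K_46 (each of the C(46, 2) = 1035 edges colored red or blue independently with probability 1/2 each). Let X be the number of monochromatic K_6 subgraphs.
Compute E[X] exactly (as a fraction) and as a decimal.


Let X = Σ_S X_S over the C(46, 6) = 9366819 subsets S of size 6, where X_S = 1 if the K_6 on S is monochromatic.
For a fixed S, the K_6 on S has C(6, 2) = 15 edges. P[all 15 edges red] = (1/2)^15, and likewise for blue, so P[monochromatic] = 2·(1/2)^15 = 2^{1 − 15} = 1/16384.
By linearity: E[X] = C(46, 6) · 2^{1 − 15} = 9366819 · 1/16384 = 9366819/16384.
Numerically: E[X] ≈ 571.705.

E[X] = C(46,6)·2^(1−C(6,2)) = 9366819/16384 ≈ 571.705.


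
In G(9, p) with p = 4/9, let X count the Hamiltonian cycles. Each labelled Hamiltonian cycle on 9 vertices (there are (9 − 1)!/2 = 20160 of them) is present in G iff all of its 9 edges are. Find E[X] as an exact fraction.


K_9 has (9 − 1)!/2 = 20160 labelled Hamiltonian cycles.
For each such Hamiltonian cycle H, let X_H = 1 if all 9 edges of H are present in G. Then P[X_H = 1] = p^{9} = (4/9)^{9} = 262144/387420489.
By linearity: E[X] = Σ_H E[X_H] = 20160 · p^{9} = 20160 · 262144/387420489 = 587202560/43046721.
Numerically: E[X] ≈ 13.6411.

E[X] = 20160 · (4/9)^{9} = 587202560/43046721 ≈ 13.6411.


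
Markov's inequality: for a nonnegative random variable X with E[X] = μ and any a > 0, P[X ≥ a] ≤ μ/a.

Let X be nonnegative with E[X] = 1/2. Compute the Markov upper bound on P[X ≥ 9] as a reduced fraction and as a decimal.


μ = E[X] = 1/2, a = 9.
Markov: P[X ≥ 9] ≤ μ/a = (1/2)/9 = 1/18.
Numerically: ≈ 0.056.
(Since a = 9 > μ = 0.500, the bound 1/18 is < 1 and informative.)

P[X ≥ 9] ≤ 1/18 ≈ 0.056.


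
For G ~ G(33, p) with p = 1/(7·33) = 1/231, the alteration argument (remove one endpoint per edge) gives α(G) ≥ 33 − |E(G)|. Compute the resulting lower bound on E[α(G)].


E[|E(G)|] = C(33, 2)·p = 528 · (1/231) = 16/7.
E[α(G)] ≥ n − E[|E(G)|] = 33 − 16/7 = 215/7.
Numerically: ≈ 30.714.
(This is only a lower bound; the true E[α(G)] may be larger.)

E[α(G)] ≥ 215/7 ≈ 30.714.


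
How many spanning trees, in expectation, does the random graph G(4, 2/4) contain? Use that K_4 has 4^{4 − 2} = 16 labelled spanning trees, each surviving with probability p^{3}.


K_4 has 4^{4 − 2} = 16 labelled spanning trees.
For each such spanning tree H, let X_H = 1 if all 3 edges of H are present in G. Then P[X_H = 1] = p^{3} = (1/2)^{3} = 1/8.
By linearity: E[X] = Σ_H E[X_H] = 16 · p^{3} = 16 · 1/8 = 2.
Numerically: E[X] ≈ 2.

E[X] = 16 · (1/2)^{3} = 2 ≈ 2.


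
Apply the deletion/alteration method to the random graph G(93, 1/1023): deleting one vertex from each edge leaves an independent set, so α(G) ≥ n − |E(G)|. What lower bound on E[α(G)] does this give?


E[|E(G)|] = C(93, 2)·p = 4278 · (1/1023) = 46/11.
E[α(G)] ≥ n − E[|E(G)|] = 93 − 46/11 = 977/11.
Numerically: ≈ 88.8182.
(This is only a lower bound; the true E[α(G)] may be larger.)

E[α(G)] ≥ 977/11 ≈ 88.8182.


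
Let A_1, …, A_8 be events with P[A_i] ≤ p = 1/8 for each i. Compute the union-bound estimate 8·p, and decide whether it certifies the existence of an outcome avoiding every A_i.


Union bound: P[∪_{i=1}^{8} A_i] ≤ Σ_i P[A_i] ≤ 8·p = 8·(1/8) = 1.
Numerically: 1 ≈ 1.000.
Is 1 < 1? NO.
Since the bound 1 is ≥ 1, the union bound is uninformative here; it does NOT by itself certify existence.

8·p = 1 ≈ 1.000; existence NOT certified by the union bound.


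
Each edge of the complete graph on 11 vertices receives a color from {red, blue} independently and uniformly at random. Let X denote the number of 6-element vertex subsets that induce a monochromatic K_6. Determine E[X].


Let X = Σ_S X_S over the C(11, 6) = 462 subsets S of size 6, where X_S = 1 if the K_6 on S is monochromatic.
For a fixed S, the K_6 on S has C(6, 2) = 15 edges. P[all 15 edges red] = (1/2)^15, and likewise for blue, so P[monochromatic] = 2·(1/2)^15 = 2^{1 − 15} = 1/16384.
Summing: E[X] = C(11, 6) · 2^{1 − 15} = 462 · 1/16384 = 231/8192.
Numerically: E[X] ≈ 0.0282.

E[X] = C(11,6)·2^(1−C(6,2)) = 231/8192 ≈ 0.0282.
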